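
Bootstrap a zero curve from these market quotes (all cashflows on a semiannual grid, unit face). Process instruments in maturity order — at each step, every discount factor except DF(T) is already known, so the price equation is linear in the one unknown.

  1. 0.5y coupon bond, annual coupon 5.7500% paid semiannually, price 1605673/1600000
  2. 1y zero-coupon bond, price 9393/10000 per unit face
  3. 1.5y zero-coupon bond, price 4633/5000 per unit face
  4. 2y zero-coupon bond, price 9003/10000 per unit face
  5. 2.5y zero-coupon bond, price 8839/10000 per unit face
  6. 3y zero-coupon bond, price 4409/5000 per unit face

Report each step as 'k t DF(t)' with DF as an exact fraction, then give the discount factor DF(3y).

1 1/2 1951/2000
2 1 9393/10000
3 3/2 4633/5000
4 2 9003/10000
5 5/2 8839/10000
6 3 4409/5000
DF(3y) = 4409/5000 ≈ 0.881800

step 1 [0.5y] bond c/2=23/800: DF=(1605673/1600000 − 23/800·(0))/(1+23/800) = 1951/2000 ≈ 0.975500
step 2 [1y] zero: DF = P = 9393/10000 ≈ 0.939300
step 3 [1.5y] zero: DF = P = 4633/5000 ≈ 0.926600
step 4 [2y] zero: DF = P = 9003/10000 ≈ 0.900300
step 5 [2.5y] zero: DF = P = 8839/10000 ≈ 0.883900
step 6 [3y] zero: DF = P = 4409/5000 ≈ 0.881800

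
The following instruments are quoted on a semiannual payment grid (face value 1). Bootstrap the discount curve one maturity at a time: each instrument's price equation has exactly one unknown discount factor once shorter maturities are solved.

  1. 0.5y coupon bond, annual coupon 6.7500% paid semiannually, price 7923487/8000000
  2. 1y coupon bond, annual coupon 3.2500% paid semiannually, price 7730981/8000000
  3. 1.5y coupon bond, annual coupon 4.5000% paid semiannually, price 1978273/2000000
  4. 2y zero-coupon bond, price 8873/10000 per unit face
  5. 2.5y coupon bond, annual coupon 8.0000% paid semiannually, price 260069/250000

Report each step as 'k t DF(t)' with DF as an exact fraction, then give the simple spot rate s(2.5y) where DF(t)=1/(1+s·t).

step 1 [0.5y] bond c/2=27/800: DF=(7923487/8000000 − 27/800·(0))/(1+27/800) = 9581/10000 ≈ 0.958100
step 2 [1y] bond c/2=13/800: DF=(7730981/8000000 − 13/800·(0.958100))/(1+13/800) = 2339/2500 ≈ 0.935600
step 3 [1.5y] bond c/2=9/400: DF=(1978273/2000000 − 9/400·(0.958100+0.935600))/(1+9/400) = 9257/10000 ≈ 0.925700
step 4 [2y] zero: DF = P = 8873/10000 ≈ 0.887300
step 5 [2.5y] bond c/2=1/25: DF=(260069/250000 − 1/25·(0.958100+0.935600+0.925700+0.887300))/(1+1/25) = 8577/10000 ≈ 0.857700

1 1/2 9581/10000
2 1 2339/2500
3 3/2 9257/10000
4 2 8873/10000
5 5/2 8577/10000
s(2.5y) = (1/(8577/10000) − 1)/(5/2) = 2846/42885 ≈ 6.6364%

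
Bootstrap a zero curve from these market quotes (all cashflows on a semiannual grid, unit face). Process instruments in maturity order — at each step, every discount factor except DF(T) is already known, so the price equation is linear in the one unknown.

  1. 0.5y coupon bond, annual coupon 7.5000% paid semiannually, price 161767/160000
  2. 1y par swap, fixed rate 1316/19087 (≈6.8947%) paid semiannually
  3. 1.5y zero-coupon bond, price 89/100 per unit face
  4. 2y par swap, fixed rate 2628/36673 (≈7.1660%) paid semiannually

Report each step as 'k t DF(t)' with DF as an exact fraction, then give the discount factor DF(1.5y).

1 1/2 1949/2000
2 1 4671/5000
3 3/2 89/100
4 2 4343/5000
DF(1.5y) = 89/100 ≈ 0.890000

step 1 [0.5y] bond c/2=3/80: DF=(161767/160000 − 3/80·(0))/(1+3/80) = 1949/2000 ≈ 0.974500
step 2 [1y] swap r/2=658/19087: DF=(1 − 658/19087·(0.974500))/(1+658/19087) = 4671/5000 ≈ 0.934200
step 3 [1.5y] zero: DF = P = 89/100 ≈ 0.890000
step 4 [2y] swap r/2=1314/36673: DF=(1 − 1314/36673·(0.974500+0.934200+0.890000))/(1+1314/36673) = 4343/5000 ≈ 0.868600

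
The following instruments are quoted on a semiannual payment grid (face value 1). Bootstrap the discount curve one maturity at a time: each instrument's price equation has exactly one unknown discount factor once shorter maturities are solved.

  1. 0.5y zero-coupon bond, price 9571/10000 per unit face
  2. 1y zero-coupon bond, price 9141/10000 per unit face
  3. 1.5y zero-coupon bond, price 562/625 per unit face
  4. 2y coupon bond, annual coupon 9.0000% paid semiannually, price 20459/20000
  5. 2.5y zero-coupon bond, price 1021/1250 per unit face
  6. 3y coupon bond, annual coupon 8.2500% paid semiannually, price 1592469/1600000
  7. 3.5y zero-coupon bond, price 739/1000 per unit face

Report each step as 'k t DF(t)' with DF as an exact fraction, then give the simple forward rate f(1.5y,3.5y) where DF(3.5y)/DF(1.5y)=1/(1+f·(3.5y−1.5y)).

step 1 [0.5y] zero: DF = P = 9571/10000 ≈ 0.957100
step 2 [1y] zero: DF = P = 9141/10000 ≈ 0.914100
step 3 [1.5y] zero: DF = P = 562/625 ≈ 0.899200
step 4 [2y] bond c/2=9/200: DF=(20459/20000 − 9/200·(0.957100+0.914100+0.899200))/(1+9/200) = 2149/2500 ≈ 0.859600
step 5 [2.5y] zero: DF = P = 1021/1250 ≈ 0.816800
step 6 [3y] bond c/2=33/800: DF=(1592469/1600000 − 33/800·(0.957100+0.914100+0.899200+0.859600+0.816800))/(1+33/800) = 7797/10000 ≈ 0.779700
step 7 [3.5y] zero: DF = P = 739/1000 ≈ 0.739000

1 1/2 9571/10000
2 1 9141/10000
3 3/2 562/625
4 2 2149/2500
5 5/2 1021/1250
6 3 7797/10000
7 7/2 739/1000
f(1.5y,3.5y) = ((562/625)/(739/1000) − 1)/(2) = 801/7390 ≈ 10.8390%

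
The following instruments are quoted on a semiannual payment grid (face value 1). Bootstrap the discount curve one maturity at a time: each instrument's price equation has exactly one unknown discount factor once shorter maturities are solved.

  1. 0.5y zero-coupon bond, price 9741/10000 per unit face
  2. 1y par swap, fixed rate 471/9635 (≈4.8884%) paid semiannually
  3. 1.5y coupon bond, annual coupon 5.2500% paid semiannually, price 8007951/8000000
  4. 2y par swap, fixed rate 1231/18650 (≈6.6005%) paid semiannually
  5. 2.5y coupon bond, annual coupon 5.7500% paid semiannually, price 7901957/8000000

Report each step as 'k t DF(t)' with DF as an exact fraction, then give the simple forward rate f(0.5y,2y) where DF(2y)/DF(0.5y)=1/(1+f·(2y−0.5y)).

step 1 [0.5y] zero: DF = P = 9741/10000 ≈ 0.974100
step 2 [1y] swap r/2=471/19270: DF=(1 − 471/19270·(0.974100))/(1+471/19270) = 9529/10000 ≈ 0.952900
step 3 [1.5y] bond c/2=21/800: DF=(8007951/8000000 − 21/800·(0.974100+0.952900))/(1+21/800) = 9261/10000 ≈ 0.926100
step 4 [2y] swap r/2=1231/37300: DF=(1 − 1231/37300·(0.974100+0.952900+0.926100))/(1+1231/37300) = 8769/10000 ≈ 0.876900
step 5 [2.5y] bond c/2=23/800: DF=(7901957/8000000 − 23/800·(0.974100+0.952900+0.926100+0.876900))/(1+23/800) = 8559/10000 ≈ 0.855900

1 1/2 9741/10000
2 1 9529/10000
3 3/2 9261/10000
4 2 8769/10000
5 5/2 8559/10000
f(0.5y,2y) = ((9741/10000)/(8769/10000) − 1)/(3/2) = 216/2923 ≈ 7.3897%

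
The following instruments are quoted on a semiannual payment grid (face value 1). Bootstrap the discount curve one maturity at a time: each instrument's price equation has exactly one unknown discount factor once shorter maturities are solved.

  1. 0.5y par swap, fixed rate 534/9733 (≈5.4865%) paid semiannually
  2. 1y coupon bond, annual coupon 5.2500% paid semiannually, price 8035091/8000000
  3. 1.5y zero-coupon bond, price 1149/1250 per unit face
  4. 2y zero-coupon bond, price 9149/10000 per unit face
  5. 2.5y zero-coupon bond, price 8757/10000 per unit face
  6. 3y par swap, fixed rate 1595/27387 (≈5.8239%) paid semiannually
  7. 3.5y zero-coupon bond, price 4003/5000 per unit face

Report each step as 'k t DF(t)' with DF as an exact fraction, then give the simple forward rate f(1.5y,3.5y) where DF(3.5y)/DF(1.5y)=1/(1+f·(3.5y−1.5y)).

1 1/2 9733/10000
2 1 4769/5000
3 3/2 1149/1250
4 2 9149/10000
5 5/2 8757/10000
6 3 1681/2000
7 7/2 4003/5000
f(1.5y,3.5y) = ((1149/1250)/(4003/5000) − 1)/(2) = 593/8006 ≈ 7.4069%

step 1 [0.5y] swap r/2=267/9733: DF=(1 − 267/9733·(0))/(1+267/9733) = 9733/10000 ≈ 0.973300
step 2 [1y] bond c/2=21/800: DF=(8035091/8000000 − 21/800·(0.973300))/(1+21/800) = 4769/5000 ≈ 0.953800
step 3 [1.5y] zero: DF = P = 1149/1250 ≈ 0.919200
step 4 [2y] zero: DF = P = 9149/10000 ≈ 0.914900
step 5 [2.5y] zero: DF = P = 8757/10000 ≈ 0.875700
step 6 [3y] swap r/2=1595/54774: DF=(1 − 1595/54774·(0.973300+0.953800+0.919200+0.914900+0.875700))/(1+1595/54774) = 1681/2000 ≈ 0.840500
step 7 [3.5y] zero: DF = P = 4003/5000 ≈ 0.800600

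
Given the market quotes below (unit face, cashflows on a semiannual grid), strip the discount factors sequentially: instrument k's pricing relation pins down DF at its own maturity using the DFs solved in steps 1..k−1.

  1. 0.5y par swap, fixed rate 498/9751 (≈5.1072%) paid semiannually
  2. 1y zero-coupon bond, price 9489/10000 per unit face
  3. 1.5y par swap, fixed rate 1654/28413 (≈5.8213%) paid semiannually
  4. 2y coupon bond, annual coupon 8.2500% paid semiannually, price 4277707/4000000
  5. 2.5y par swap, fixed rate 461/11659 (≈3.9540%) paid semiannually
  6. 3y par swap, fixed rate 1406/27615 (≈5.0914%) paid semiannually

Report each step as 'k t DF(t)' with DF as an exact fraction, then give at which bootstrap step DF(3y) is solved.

1 1/2 9751/10000
2 1 9489/10000
3 3/2 9173/10000
4 2 1829/2000
5 5/2 4539/5000
6 3 4297/5000
DF(3y) is solved at step 6

step 1 [0.5y] swap r/2=249/9751: DF=(1 − 249/9751·(0))/(1+249/9751) = 9751/10000 ≈ 0.975100
step 2 [1y] zero: DF = P = 9489/10000 ≈ 0.948900
step 3 [1.5y] swap r/2=827/28413: DF=(1 − 827/28413·(0.975100+0.948900))/(1+827/28413) = 9173/10000 ≈ 0.917300
step 4 [2y] bond c/2=33/800: DF=(4277707/4000000 − 33/800·(0.975100+0.948900+0.917300))/(1+33/800) = 1829/2000 ≈ 0.914500
step 5 [2.5y] swap r/2=461/23318: DF=(1 − 461/23318·(0.975100+0.948900+0.917300+0.914500))/(1+461/23318) = 4539/5000 ≈ 0.907800
step 6 [3y] swap r/2=703/27615: DF=(1 − 703/27615·(0.975100+0.948900+0.917300+0.914500+0.907800))/(1+703/27615) = 4297/5000 ≈ 0.859400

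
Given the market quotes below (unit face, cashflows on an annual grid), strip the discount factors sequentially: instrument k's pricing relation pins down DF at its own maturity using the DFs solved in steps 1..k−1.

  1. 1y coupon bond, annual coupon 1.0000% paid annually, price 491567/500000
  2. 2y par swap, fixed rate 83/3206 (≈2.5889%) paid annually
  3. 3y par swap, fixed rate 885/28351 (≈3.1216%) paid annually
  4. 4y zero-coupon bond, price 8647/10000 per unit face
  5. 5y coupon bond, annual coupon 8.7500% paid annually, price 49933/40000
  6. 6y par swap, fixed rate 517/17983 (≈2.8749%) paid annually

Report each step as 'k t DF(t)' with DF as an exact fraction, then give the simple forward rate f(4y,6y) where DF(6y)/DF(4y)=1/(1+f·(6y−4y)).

1 1 4867/5000
2 2 4751/5000
3 3 1823/2000
4 4 8647/10000
5 5 4251/5000
6 6 8449/10000
f(4y,6y) = ((8647/10000)/(8449/10000) − 1)/(2) = 99/8449 ≈ 1.1717%

step 1 [1y] bond c/1=1/100: DF=(491567/500000 − 1/100·(0))/(1+1/100) = 4867/5000 ≈ 0.973400
step 2 [2y] swap r/1=83/3206: DF=(1 − 83/3206·(0.973400))/(1+83/3206) = 4751/5000 ≈ 0.950200
step 3 [3y] swap r/1=885/28351: DF=(1 − 885/28351·(0.973400+0.950200))/(1+885/28351) = 1823/2000 ≈ 0.911500
step 4 [4y] zero: DF = P = 8647/10000 ≈ 0.864700
step 5 [5y] bond c/1=7/80: DF=(49933/40000 − 7/80·(0.973400+0.950200+0.911500+0.864700))/(1+7/80) = 4251/5000 ≈ 0.850200
step 6 [6y] swap r/1=517/17983: DF=(1 − 517/17983·(0.973400+0.950200+0.911500+0.864700+0.850200))/(1+517/17983) = 8449/10000 ≈ 0.844900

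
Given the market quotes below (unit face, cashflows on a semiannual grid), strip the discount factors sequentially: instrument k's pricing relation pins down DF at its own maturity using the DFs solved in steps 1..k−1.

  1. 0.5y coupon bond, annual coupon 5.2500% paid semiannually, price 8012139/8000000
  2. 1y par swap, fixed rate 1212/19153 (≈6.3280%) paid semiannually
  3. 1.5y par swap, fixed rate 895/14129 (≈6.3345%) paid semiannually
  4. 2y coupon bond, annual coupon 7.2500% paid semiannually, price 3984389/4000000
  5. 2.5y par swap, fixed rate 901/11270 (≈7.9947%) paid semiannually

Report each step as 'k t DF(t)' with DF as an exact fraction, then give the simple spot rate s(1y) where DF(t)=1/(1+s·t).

1 1/2 9759/10000
2 1 4697/5000
3 3/2 1821/2000
4 2 539/625
5 5/2 4099/5000
s(1y) = (1/(4697/5000) − 1)/(1) = 303/4697 ≈ 6.4509%

step 1 [0.5y] bond c/2=21/800: DF=(8012139/8000000 − 21/800·(0))/(1+21/800) = 9759/10000 ≈ 0.975900
step 2 [1y] swap r/2=606/19153: DF=(1 − 606/19153·(0.975900))/(1+606/19153) = 4697/5000 ≈ 0.939400
step 3 [1.5y] swap r/2=895/28258: DF=(1 − 895/28258·(0.975900+0.939400))/(1+895/28258) = 1821/2000 ≈ 0.910500
step 4 [2y] bond c/2=29/800: DF=(3984389/4000000 − 29/800·(0.975900+0.939400+0.910500))/(1+29/800) = 539/625 ≈ 0.862400
step 5 [2.5y] swap r/2=901/22540: DF=(1 − 901/22540·(0.975900+0.939400+0.910500+0.862400))/(1+901/22540) = 4099/5000 ≈ 0.819800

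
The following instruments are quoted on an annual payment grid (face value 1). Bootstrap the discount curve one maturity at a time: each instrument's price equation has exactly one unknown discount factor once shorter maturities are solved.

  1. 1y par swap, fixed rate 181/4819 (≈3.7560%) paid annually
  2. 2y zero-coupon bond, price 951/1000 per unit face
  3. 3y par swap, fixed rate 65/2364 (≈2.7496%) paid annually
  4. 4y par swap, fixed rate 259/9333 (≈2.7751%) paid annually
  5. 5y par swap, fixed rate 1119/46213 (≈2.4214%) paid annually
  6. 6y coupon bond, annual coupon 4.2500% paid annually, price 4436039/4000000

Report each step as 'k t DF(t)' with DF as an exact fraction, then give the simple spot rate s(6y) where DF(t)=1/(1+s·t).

1 1 4819/5000
2 2 951/1000
3 3 461/500
4 4 2241/2500
5 5 8881/10000
6 6 4377/5000
s(6y) = (1/(4377/5000) − 1)/(6) = 623/26262 ≈ 2.3722%

step 1 [1y] swap r/1=181/4819: DF=(1 − 181/4819·(0))/(1+181/4819) = 4819/5000 ≈ 0.963800
step 2 [2y] zero: DF = P = 951/1000 ≈ 0.951000
step 3 [3y] swap r/1=65/2364: DF=(1 − 65/2364·(0.963800+0.951000))/(1+65/2364) = 461/500 ≈ 0.922000
step 4 [4y] swap r/1=259/9333: DF=(1 − 259/9333·(0.963800+0.951000+0.922000))/(1+259/9333) = 2241/2500 ≈ 0.896400
step 5 [5y] swap r/1=1119/46213: DF=(1 − 1119/46213·(0.963800+0.951000+0.922000+0.896400))/(1+1119/46213) = 8881/10000 ≈ 0.888100
step 6 [6y] bond c/1=17/400: DF=(4436039/4000000 − 17/400·(0.963800+0.951000+0.922000+0.896400+0.888100))/(1+17/400) = 4377/5000 ≈ 0.875400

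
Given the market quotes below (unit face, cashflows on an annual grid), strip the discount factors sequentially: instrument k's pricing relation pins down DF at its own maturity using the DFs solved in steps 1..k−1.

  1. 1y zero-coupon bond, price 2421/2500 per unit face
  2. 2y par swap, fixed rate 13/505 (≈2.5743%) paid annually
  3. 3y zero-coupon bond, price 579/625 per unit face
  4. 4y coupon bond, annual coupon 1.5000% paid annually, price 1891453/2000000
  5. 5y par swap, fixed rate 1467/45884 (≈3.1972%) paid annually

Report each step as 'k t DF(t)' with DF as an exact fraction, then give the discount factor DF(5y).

step 1 [1y] zero: DF = P = 2421/2500 ≈ 0.968400
step 2 [2y] swap r/1=13/505: DF=(1 − 13/505·(0.968400))/(1+13/505) = 4753/5000 ≈ 0.950600
step 3 [3y] zero: DF = P = 579/625 ≈ 0.926400
step 4 [4y] bond c/1=3/200: DF=(1891453/2000000 − 3/200·(0.968400+0.950600+0.926400))/(1+3/200) = 8897/10000 ≈ 0.889700
step 5 [5y] swap r/1=1467/45884: DF=(1 − 1467/45884·(0.968400+0.950600+0.926400+0.889700))/(1+1467/45884) = 8533/10000 ≈ 0.853300

1 1 2421/2500
2 2 4753/5000
3 3 579/625
4 4 8897/10000
5 5 8533/10000
DF(5y) = 8533/10000 ≈ 0.853300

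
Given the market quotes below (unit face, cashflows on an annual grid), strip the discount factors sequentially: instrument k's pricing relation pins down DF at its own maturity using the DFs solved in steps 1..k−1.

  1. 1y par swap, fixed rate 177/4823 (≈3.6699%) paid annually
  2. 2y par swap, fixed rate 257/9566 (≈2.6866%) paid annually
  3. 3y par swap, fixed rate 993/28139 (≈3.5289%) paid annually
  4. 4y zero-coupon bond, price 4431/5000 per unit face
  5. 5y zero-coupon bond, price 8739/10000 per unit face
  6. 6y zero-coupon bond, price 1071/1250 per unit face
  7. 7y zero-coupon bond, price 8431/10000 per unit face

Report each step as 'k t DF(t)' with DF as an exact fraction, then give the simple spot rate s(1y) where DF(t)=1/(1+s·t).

1 1 4823/5000
2 2 4743/5000
3 3 9007/10000
4 4 4431/5000
5 5 8739/10000
6 6 1071/1250
7 7 8431/10000
s(1y) = (1/(4823/5000) − 1)/(1) = 177/4823 ≈ 3.6699%

step 1 [1y] swap r/1=177/4823: DF=(1 − 177/4823·(0))/(1+177/4823) = 4823/5000 ≈ 0.964600
step 2 [2y] swap r/1=257/9566: DF=(1 − 257/9566·(0.964600))/(1+257/9566) = 4743/5000 ≈ 0.948600
step 3 [3y] swap r/1=993/28139: DF=(1 − 993/28139·(0.964600+0.948600))/(1+993/28139) = 9007/10000 ≈ 0.900700
step 4 [4y] zero: DF = P = 4431/5000 ≈ 0.886200
step 5 [5y] zero: DF = P = 8739/10000 ≈ 0.873900
step 6 [6y] zero: DF = P = 1071/1250 ≈ 0.856800
step 7 [7y] zero: DF = P = 8431/10000 ≈ 0.843100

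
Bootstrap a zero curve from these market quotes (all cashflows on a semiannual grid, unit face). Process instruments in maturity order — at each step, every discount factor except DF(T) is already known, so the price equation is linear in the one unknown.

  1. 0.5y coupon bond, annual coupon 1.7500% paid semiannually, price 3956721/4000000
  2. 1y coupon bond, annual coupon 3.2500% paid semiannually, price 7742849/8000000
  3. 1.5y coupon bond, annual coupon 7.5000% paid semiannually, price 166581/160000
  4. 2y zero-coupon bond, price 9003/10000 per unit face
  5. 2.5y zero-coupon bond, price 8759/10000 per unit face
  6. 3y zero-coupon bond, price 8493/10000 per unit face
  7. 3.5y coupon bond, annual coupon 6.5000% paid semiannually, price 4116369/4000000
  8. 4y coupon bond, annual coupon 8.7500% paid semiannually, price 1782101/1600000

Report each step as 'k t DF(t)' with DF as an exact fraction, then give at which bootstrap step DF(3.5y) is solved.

step 1 [0.5y] bond c/2=7/800: DF=(3956721/4000000 − 7/800·(0))/(1+7/800) = 4903/5000 ≈ 0.980600
step 2 [1y] bond c/2=13/800: DF=(7742849/8000000 − 13/800·(0.980600))/(1+13/800) = 9367/10000 ≈ 0.936700
step 3 [1.5y] bond c/2=3/80: DF=(166581/160000 − 3/80·(0.980600+0.936700))/(1+3/80) = 4671/5000 ≈ 0.934200
step 4 [2y] zero: DF = P = 9003/10000 ≈ 0.900300
step 5 [2.5y] zero: DF = P = 8759/10000 ≈ 0.875900
step 6 [3y] zero: DF = P = 8493/10000 ≈ 0.849300
step 7 [3.5y] bond c/2=13/400: DF=(4116369/4000000 − 13/400·(0.980600+0.936700+0.934200+0.900300+0.875900+0.849300))/(1+13/400) = 8243/10000 ≈ 0.824300
step 8 [4y] bond c/2=7/160: DF=(1782101/1600000 − 7/160·(0.980600+0.936700+0.934200+0.900300+0.875900+0.849300+0.824300))/(1+7/160) = 803/1000 ≈ 0.803000

1 1/2 4903/5000
2 1 9367/10000
3 3/2 4671/5000
4 2 9003/10000
5 5/2 8759/10000
6 3 8493/10000
7 7/2 8243/10000
8 4 803/1000
DF(3.5y) is solved at step 7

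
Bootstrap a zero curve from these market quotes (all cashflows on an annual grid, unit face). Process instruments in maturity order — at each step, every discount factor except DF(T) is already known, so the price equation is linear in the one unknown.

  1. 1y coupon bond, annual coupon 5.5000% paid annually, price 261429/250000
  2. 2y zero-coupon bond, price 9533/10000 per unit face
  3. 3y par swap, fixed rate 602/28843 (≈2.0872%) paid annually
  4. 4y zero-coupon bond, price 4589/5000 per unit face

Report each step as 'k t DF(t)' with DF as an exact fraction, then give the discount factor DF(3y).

1 1 1239/1250
2 2 9533/10000
3 3 4699/5000
4 4 4589/5000
DF(3y) = 4699/5000 ≈ 0.939800

step 1 [1y] bond c/1=11/200: DF=(261429/250000 − 11/200·(0))/(1+11/200) = 1239/1250 ≈ 0.991200
step 2 [2y] zero: DF = P = 9533/10000 ≈ 0.953300
step 3 [3y] swap r/1=602/28843: DF=(1 − 602/28843·(0.991200+0.953300))/(1+602/28843) = 4699/5000 ≈ 0.939800
step 4 [4y] zero: DF = P = 4589/5000 ≈ 0.917800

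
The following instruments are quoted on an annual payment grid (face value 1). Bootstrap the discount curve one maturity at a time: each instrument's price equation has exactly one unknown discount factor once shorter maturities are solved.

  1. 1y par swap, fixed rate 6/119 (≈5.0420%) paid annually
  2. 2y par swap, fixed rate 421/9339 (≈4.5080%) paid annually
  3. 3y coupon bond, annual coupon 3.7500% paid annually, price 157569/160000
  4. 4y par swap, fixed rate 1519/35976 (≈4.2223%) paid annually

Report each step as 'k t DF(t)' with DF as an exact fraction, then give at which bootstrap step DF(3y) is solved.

step 1 [1y] swap r/1=6/119: DF=(1 − 6/119·(0))/(1+6/119) = 119/125 ≈ 0.952000
step 2 [2y] swap r/1=421/9339: DF=(1 − 421/9339·(0.952000))/(1+421/9339) = 4579/5000 ≈ 0.915800
step 3 [3y] bond c/1=3/80: DF=(157569/160000 − 3/80·(0.952000+0.915800))/(1+3/80) = 8817/10000 ≈ 0.881700
step 4 [4y] swap r/1=1519/35976: DF=(1 − 1519/35976·(0.952000+0.915800+0.881700))/(1+1519/35976) = 8481/10000 ≈ 0.848100

1 1 119/125
2 2 4579/5000
3 3 8817/10000
4 4 8481/10000
DF(3y) is solved at step 3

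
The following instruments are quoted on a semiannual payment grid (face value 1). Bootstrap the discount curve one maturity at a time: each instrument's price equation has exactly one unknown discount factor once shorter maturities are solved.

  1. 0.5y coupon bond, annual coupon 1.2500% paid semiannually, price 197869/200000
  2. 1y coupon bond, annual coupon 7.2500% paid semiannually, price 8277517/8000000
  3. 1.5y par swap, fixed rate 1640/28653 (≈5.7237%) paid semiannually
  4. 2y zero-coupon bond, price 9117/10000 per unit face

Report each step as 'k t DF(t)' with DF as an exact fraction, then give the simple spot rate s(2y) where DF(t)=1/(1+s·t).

1 1/2 1229/1250
2 1 9641/10000
3 3/2 459/500
4 2 9117/10000
s(2y) = (1/(9117/10000) − 1)/(2) = 883/18234 ≈ 4.8426%

step 1 [0.5y] bond c/2=1/160: DF=(197869/200000 − 1/160·(0))/(1+1/160) = 1229/1250 ≈ 0.983200
step 2 [1y] bond c/2=29/800: DF=(8277517/8000000 − 29/800·(0.983200))/(1+29/800) = 9641/10000 ≈ 0.964100
step 3 [1.5y] swap r/2=820/28653: DF=(1 − 820/28653·(0.983200+0.964100))/(1+820/28653) = 459/500 ≈ 0.918000
step 4 [2y] zero: DF = P = 9117/10000 ≈ 0.911700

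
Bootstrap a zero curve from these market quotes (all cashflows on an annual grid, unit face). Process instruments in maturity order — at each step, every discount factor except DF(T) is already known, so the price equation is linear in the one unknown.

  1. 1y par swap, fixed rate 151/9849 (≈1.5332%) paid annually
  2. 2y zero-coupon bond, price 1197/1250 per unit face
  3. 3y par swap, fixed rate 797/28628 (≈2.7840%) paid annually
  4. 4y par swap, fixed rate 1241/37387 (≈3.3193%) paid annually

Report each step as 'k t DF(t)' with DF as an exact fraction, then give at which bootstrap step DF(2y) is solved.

1 1 9849/10000
2 2 1197/1250
3 3 9203/10000
4 4 8759/10000
DF(2y) is solved at step 2

step 1 [1y] swap r/1=151/9849: DF=(1 − 151/9849·(0))/(1+151/9849) = 9849/10000 ≈ 0.984900
step 2 [2y] zero: DF = P = 1197/1250 ≈ 0.957600
step 3 [3y] swap r/1=797/28628: DF=(1 − 797/28628·(0.984900+0.957600))/(1+797/28628) = 9203/10000 ≈ 0.920300
step 4 [4y] swap r/1=1241/37387: DF=(1 − 1241/37387·(0.984900+0.957600+0.920300))/(1+1241/37387) = 8759/10000 ≈ 0.875900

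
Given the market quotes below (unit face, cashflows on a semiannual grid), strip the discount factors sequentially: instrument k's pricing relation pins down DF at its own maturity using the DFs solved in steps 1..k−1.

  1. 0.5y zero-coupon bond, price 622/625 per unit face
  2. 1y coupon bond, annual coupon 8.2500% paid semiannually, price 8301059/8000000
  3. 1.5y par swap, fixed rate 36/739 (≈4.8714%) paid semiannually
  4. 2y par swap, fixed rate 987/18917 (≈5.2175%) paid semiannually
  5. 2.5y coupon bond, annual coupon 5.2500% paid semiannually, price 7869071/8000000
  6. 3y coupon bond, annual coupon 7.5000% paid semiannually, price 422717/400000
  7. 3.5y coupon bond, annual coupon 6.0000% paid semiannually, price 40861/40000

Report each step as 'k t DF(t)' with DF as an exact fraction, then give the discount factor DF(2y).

step 1 [0.5y] zero: DF = P = 622/625 ≈ 0.995200
step 2 [1y] bond c/2=33/800: DF=(8301059/8000000 − 33/800·(0.995200))/(1+33/800) = 9571/10000 ≈ 0.957100
step 3 [1.5y] swap r/2=18/739: DF=(1 − 18/739·(0.995200+0.957100))/(1+18/739) = 4649/5000 ≈ 0.929800
step 4 [2y] swap r/2=987/37834: DF=(1 − 987/37834·(0.995200+0.957100+0.929800))/(1+987/37834) = 9013/10000 ≈ 0.901300
step 5 [2.5y] bond c/2=21/800: DF=(7869071/8000000 − 21/800·(0.995200+0.957100+0.929800+0.901300))/(1+21/800) = 8617/10000 ≈ 0.861700
step 6 [3y] bond c/2=3/80: DF=(422717/400000 − 3/80·(0.995200+0.957100+0.929800+0.901300+0.861700))/(1+3/80) = 8507/10000 ≈ 0.850700
step 7 [3.5y] bond c/2=3/100: DF=(40861/40000 − 3/100·(0.995200+0.957100+0.929800+0.901300+0.861700+0.850700))/(1+3/100) = 8317/10000 ≈ 0.831700

1 1/2 622/625
2 1 9571/10000
3 3/2 4649/5000
4 2 9013/10000
5 5/2 8617/10000
6 3 8507/10000
7 7/2 8317/10000
DF(2y) = 9013/10000 ≈ 0.901300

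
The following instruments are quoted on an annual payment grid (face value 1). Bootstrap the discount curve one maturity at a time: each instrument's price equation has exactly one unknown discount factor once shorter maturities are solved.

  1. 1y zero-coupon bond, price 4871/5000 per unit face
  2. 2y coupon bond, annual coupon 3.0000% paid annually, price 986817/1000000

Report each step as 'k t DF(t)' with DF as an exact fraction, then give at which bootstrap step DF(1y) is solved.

step 1 [1y] zero: DF = P = 4871/5000 ≈ 0.974200
step 2 [2y] bond c/1=3/100: DF=(986817/1000000 − 3/100·(0.974200))/(1+3/100) = 9297/10000 ≈ 0.929700

1 1 4871/5000
2 2 9297/10000
DF(1y) is solved at step 1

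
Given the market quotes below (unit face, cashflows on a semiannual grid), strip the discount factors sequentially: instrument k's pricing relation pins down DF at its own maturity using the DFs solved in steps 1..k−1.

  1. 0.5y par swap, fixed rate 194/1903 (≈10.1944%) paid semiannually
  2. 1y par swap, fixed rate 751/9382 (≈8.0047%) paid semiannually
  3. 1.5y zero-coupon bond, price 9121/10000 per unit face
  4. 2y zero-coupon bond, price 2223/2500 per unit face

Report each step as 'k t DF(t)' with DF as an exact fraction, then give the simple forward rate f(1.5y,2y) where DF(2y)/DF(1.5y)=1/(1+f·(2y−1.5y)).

1 1/2 1903/2000
2 1 9249/10000
3 3/2 9121/10000
4 2 2223/2500
f(1.5y,2y) = ((9121/10000)/(2223/2500) − 1)/(1/2) = 229/4446 ≈ 5.1507%

step 1 [0.5y] swap r/2=97/1903: DF=(1 − 97/1903·(0))/(1+97/1903) = 1903/2000 ≈ 0.951500
step 2 [1y] swap r/2=751/18764: DF=(1 − 751/18764·(0.951500))/(1+751/18764) = 9249/10000 ≈ 0.924900
step 3 [1.5y] zero: DF = P = 9121/10000 ≈ 0.912100
step 4 [2y] zero: DF = P = 2223/2500 ≈ 0.889200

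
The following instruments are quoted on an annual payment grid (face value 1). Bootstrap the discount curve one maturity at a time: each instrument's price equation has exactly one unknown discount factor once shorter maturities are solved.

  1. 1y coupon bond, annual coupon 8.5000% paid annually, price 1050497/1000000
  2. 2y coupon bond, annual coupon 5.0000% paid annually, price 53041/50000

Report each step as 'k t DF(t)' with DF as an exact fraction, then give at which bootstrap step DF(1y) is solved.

1 1 4841/5000
2 2 4821/5000
DF(1y) is solved at step 1

step 1 [1y] bond c/1=17/200: DF=(1050497/1000000 − 17/200·(0))/(1+17/200) = 4841/5000 ≈ 0.968200
step 2 [2y] bond c/1=1/20: DF=(53041/50000 − 1/20·(0.968200))/(1+1/20) = 4821/5000 ≈ 0.964200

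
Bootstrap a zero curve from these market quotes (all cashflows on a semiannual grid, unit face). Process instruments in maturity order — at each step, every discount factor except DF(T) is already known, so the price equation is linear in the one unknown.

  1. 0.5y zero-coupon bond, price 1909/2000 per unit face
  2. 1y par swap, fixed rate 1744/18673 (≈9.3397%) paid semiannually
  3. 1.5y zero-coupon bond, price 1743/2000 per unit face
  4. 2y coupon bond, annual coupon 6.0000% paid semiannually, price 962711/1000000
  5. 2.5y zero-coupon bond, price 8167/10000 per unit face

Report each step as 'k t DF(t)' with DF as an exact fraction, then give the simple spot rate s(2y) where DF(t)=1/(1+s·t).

step 1 [0.5y] zero: DF = P = 1909/2000 ≈ 0.954500
step 2 [1y] swap r/2=872/18673: DF=(1 − 872/18673·(0.954500))/(1+872/18673) = 1141/1250 ≈ 0.912800
step 3 [1.5y] zero: DF = P = 1743/2000 ≈ 0.871500
step 4 [2y] bond c/2=3/100: DF=(962711/1000000 − 3/100·(0.954500+0.912800+0.871500))/(1+3/100) = 8549/10000 ≈ 0.854900
step 5 [2.5y] zero: DF = P = 8167/10000 ≈ 0.816700

1 1/2 1909/2000
2 1 1141/1250
3 3/2 1743/2000
4 2 8549/10000
5 5/2 8167/10000
s(2y) = (1/(8549/10000) − 1)/(2) = 1451/17098 ≈ 8.4864%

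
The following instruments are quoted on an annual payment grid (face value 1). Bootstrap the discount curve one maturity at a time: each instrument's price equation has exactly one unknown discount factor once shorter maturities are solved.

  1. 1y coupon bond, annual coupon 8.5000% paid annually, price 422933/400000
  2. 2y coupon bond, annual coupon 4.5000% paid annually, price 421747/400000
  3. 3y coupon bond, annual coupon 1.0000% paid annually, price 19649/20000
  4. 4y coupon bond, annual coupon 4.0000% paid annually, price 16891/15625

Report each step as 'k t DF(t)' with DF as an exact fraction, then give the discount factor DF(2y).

1 1 1949/2000
2 2 967/1000
3 3 1907/2000
4 4 9281/10000
DF(2y) = 967/1000 ≈ 0.967000

step 1 [1y] bond c/1=17/200: DF=(422933/400000 − 17/200·(0))/(1+17/200) = 1949/2000 ≈ 0.974500
step 2 [2y] bond c/1=9/200: DF=(421747/400000 − 9/200·(0.974500))/(1+9/200) = 967/1000 ≈ 0.967000
step 3 [3y] bond c/1=1/100: DF=(19649/20000 − 1/100·(0.974500+0.967000))/(1+1/100) = 1907/2000 ≈ 0.953500
step 4 [4y] bond c/1=1/25: DF=(16891/15625 − 1/25·(0.974500+0.967000+0.953500))/(1+1/25) = 9281/10000 ≈ 0.928100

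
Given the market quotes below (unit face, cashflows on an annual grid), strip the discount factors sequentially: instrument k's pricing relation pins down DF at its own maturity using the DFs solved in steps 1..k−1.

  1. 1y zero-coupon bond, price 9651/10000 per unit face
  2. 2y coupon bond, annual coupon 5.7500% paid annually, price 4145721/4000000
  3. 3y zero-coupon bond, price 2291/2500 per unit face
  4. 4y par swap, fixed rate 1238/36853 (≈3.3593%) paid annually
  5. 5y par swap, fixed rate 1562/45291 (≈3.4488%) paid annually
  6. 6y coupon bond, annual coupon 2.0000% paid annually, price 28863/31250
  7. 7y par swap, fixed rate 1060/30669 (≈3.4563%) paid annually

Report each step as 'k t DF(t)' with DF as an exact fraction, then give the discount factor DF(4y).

step 1 [1y] zero: DF = P = 9651/10000 ≈ 0.965100
step 2 [2y] bond c/1=23/400: DF=(4145721/4000000 − 23/400·(0.965100))/(1+23/400) = 2319/2500 ≈ 0.927600
step 3 [3y] zero: DF = P = 2291/2500 ≈ 0.916400
step 4 [4y] swap r/1=1238/36853: DF=(1 − 1238/36853·(0.965100+0.927600+0.916400))/(1+1238/36853) = 4381/5000 ≈ 0.876200
step 5 [5y] swap r/1=1562/45291: DF=(1 − 1562/45291·(0.965100+0.927600+0.916400+0.876200))/(1+1562/45291) = 4219/5000 ≈ 0.843800
step 6 [6y] bond c/1=1/50: DF=(28863/31250 − 1/50·(0.965100+0.927600+0.916400+0.876200+0.843800))/(1+1/50) = 8167/10000 ≈ 0.816700
step 7 [7y] swap r/1=1060/30669: DF=(1 − 1060/30669·(0.965100+0.927600+0.916400+0.876200+0.843800+0.816700))/(1+1060/30669) = 197/250 ≈ 0.788000

1 1 9651/10000
2 2 2319/2500
3 3 2291/2500
4 4 4381/5000
5 5 4219/5000
6 6 8167/10000
7 7 197/250
DF(4y) = 4381/5000 ≈ 0.876200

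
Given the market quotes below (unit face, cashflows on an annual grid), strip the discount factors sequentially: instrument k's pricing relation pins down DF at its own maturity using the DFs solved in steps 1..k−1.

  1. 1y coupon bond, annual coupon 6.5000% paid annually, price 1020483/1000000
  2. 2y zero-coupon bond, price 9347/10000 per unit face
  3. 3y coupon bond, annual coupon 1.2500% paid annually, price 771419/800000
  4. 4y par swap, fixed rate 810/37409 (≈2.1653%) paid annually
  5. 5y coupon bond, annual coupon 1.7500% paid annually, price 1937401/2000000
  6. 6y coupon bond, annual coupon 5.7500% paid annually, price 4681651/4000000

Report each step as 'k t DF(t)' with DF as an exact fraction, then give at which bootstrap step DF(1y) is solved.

step 1 [1y] bond c/1=13/200: DF=(1020483/1000000 − 13/200·(0))/(1+13/200) = 4791/5000 ≈ 0.958200
step 2 [2y] zero: DF = P = 9347/10000 ≈ 0.934700
step 3 [3y] bond c/1=1/80: DF=(771419/800000 − 1/80·(0.958200+0.934700))/(1+1/80) = 929/1000 ≈ 0.929000
step 4 [4y] swap r/1=810/37409: DF=(1 − 810/37409·(0.958200+0.934700+0.929000))/(1+810/37409) = 919/1000 ≈ 0.919000
step 5 [5y] bond c/1=7/400: DF=(1937401/2000000 − 7/400·(0.958200+0.934700+0.929000+0.919000))/(1+7/400) = 8877/10000 ≈ 0.887700
step 6 [6y] bond c/1=23/400: DF=(4681651/4000000 − 23/400·(0.958200+0.934700+0.929000+0.919000+0.887700))/(1+23/400) = 8551/10000 ≈ 0.855100

1 1 4791/5000
2 2 9347/10000
3 3 929/1000
4 4 919/1000
5 5 8877/10000
6 6 8551/10000
DF(1y) is solved at step 1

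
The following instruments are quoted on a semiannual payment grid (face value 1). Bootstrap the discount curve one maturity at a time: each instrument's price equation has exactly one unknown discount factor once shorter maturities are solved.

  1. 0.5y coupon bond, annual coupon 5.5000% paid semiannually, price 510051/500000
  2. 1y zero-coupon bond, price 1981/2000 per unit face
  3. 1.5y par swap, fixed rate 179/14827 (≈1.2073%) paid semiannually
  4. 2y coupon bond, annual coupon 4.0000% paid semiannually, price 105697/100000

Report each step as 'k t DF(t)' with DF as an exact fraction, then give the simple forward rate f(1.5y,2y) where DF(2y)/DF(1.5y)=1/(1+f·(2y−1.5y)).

step 1 [0.5y] bond c/2=11/400: DF=(510051/500000 − 11/400·(0))/(1+11/400) = 1241/1250 ≈ 0.992800
step 2 [1y] zero: DF = P = 1981/2000 ≈ 0.990500
step 3 [1.5y] swap r/2=179/29654: DF=(1 − 179/29654·(0.992800+0.990500))/(1+179/29654) = 9821/10000 ≈ 0.982100
step 4 [2y] bond c/2=1/50: DF=(105697/100000 − 1/50·(0.992800+0.990500+0.982100))/(1+1/50) = 9781/10000 ≈ 0.978100

1 1/2 1241/1250
2 1 1981/2000
3 3/2 9821/10000
4 2 9781/10000
f(1.5y,2y) = ((9821/10000)/(9781/10000) − 1)/(1/2) = 80/9781 ≈ 0.8179%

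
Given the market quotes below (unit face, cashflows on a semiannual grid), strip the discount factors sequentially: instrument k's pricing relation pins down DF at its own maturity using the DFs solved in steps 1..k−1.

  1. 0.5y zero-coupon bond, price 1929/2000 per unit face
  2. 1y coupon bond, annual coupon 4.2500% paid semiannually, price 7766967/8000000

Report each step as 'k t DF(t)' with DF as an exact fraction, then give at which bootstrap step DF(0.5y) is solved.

step 1 [0.5y] zero: DF = P = 1929/2000 ≈ 0.964500
step 2 [1y] bond c/2=17/800: DF=(7766967/8000000 − 17/800·(0.964500))/(1+17/800) = 4653/5000 ≈ 0.930600

1 1/2 1929/2000
2 1 4653/5000
DF(0.5y) is solved at step 1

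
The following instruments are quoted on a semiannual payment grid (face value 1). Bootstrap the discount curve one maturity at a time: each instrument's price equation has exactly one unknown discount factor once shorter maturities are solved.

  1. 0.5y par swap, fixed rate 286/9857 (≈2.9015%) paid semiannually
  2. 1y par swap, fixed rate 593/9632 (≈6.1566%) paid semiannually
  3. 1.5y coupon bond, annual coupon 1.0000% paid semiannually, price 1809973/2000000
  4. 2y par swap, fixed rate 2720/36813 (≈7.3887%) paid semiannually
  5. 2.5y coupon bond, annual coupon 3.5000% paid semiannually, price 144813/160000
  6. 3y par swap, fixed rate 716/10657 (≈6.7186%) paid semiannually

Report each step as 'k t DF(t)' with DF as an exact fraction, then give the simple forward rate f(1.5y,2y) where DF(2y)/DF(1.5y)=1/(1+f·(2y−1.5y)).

step 1 [0.5y] swap r/2=143/9857: DF=(1 − 143/9857·(0))/(1+143/9857) = 9857/10000 ≈ 0.985700
step 2 [1y] swap r/2=593/19264: DF=(1 − 593/19264·(0.985700))/(1+593/19264) = 9407/10000 ≈ 0.940700
step 3 [1.5y] bond c/2=1/200: DF=(1809973/2000000 − 1/200·(0.985700+0.940700))/(1+1/200) = 8909/10000 ≈ 0.890900
step 4 [2y] swap r/2=1360/36813: DF=(1 − 1360/36813·(0.985700+0.940700+0.890900))/(1+1360/36813) = 108/125 ≈ 0.864000
step 5 [2.5y] bond c/2=7/400: DF=(144813/160000 − 7/400·(0.985700+0.940700+0.890900+0.864000))/(1+7/400) = 4131/5000 ≈ 0.826200
step 6 [3y] swap r/2=358/10657: DF=(1 − 358/10657·(0.985700+0.940700+0.890900+0.864000+0.826200))/(1+358/10657) = 821/1000 ≈ 0.821000

1 1/2 9857/10000
2 1 9407/10000
3 3/2 8909/10000
4 2 108/125
5 5/2 4131/5000
6 3 821/1000
f(1.5y,2y) = ((8909/10000)/(108/125) − 1)/(1/2) = 269/4320 ≈ 6.2269%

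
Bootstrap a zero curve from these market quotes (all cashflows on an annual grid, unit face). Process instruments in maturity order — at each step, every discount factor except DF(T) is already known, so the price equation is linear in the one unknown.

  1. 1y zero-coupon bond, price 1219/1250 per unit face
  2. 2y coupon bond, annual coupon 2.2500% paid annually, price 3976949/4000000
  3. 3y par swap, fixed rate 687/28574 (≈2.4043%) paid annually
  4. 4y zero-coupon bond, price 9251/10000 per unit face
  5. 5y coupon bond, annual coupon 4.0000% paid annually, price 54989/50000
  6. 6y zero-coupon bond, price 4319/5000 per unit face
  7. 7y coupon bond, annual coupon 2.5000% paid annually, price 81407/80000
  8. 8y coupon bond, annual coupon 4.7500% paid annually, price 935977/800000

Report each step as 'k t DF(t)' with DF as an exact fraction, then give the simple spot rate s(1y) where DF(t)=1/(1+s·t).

step 1 [1y] zero: DF = P = 1219/1250 ≈ 0.975200
step 2 [2y] bond c/1=9/400: DF=(3976949/4000000 − 9/400·(0.975200))/(1+9/400) = 9509/10000 ≈ 0.950900
step 3 [3y] swap r/1=687/28574: DF=(1 − 687/28574·(0.975200+0.950900))/(1+687/28574) = 9313/10000 ≈ 0.931300
step 4 [4y] zero: DF = P = 9251/10000 ≈ 0.925100
step 5 [5y] bond c/1=1/25: DF=(54989/50000 − 1/25·(0.975200+0.950900+0.931300+0.925100))/(1+1/25) = 114/125 ≈ 0.912000
step 6 [6y] zero: DF = P = 4319/5000 ≈ 0.863800
step 7 [7y] bond c/1=1/40: DF=(81407/80000 − 1/40·(0.975200+0.950900+0.931300+0.925100+0.912000+0.863800))/(1+1/40) = 2143/2500 ≈ 0.857200
step 8 [8y] bond c/1=19/400: DF=(935977/800000 − 19/400·(0.975200+0.950900+0.931300+0.925100+0.912000+0.863800+0.857200))/(1+19/400) = 413/500 ≈ 0.826000

1 1 1219/1250
2 2 9509/10000
3 3 9313/10000
4 4 9251/10000
5 5 114/125
6 6 4319/5000
7 7 2143/2500
8 8 413/500
s(1y) = (1/(1219/1250) − 1)/(1) = 31/1219 ≈ 2.5431%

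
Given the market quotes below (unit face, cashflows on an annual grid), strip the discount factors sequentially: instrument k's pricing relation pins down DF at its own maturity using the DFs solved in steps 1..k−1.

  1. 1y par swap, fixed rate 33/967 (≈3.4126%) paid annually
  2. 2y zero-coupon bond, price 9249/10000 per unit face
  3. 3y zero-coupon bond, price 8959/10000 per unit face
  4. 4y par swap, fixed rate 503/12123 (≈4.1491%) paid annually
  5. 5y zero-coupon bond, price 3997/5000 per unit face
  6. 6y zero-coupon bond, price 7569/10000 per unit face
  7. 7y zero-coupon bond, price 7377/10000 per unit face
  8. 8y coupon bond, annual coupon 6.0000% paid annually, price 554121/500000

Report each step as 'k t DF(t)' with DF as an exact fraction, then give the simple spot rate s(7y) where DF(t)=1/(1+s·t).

step 1 [1y] swap r/1=33/967: DF=(1 − 33/967·(0))/(1+33/967) = 967/1000 ≈ 0.967000
step 2 [2y] zero: DF = P = 9249/10000 ≈ 0.924900
step 3 [3y] zero: DF = P = 8959/10000 ≈ 0.895900
step 4 [4y] swap r/1=503/12123: DF=(1 − 503/12123·(0.967000+0.924900+0.895900))/(1+503/12123) = 8491/10000 ≈ 0.849100
step 5 [5y] zero: DF = P = 3997/5000 ≈ 0.799400
step 6 [6y] zero: DF = P = 7569/10000 ≈ 0.756900
step 7 [7y] zero: DF = P = 7377/10000 ≈ 0.737700
step 8 [8y] bond c/1=3/50: DF=(554121/500000 − 3/50·(0.967000+0.924900+0.895900+0.849100+0.799400+0.756900+0.737700))/(1+3/50) = 3549/5000 ≈ 0.709800

1 1 967/1000
2 2 9249/10000
3 3 8959/10000
4 4 8491/10000
5 5 3997/5000
6 6 7569/10000
7 7 7377/10000
8 8 3549/5000
s(7y) = (1/(7377/10000) − 1)/(7) = 2623/51639 ≈ 5.0795%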